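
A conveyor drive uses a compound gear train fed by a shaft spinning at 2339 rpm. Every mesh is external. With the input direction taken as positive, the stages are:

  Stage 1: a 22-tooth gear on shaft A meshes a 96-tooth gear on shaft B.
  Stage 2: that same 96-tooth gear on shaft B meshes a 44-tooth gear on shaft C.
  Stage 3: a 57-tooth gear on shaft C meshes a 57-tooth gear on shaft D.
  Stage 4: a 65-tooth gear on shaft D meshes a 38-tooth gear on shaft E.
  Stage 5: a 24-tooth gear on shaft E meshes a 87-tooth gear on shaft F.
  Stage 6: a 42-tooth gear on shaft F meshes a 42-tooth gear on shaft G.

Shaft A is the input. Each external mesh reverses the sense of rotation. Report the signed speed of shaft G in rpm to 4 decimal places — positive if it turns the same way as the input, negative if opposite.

+551.8512 rpm (same as input, |ω| = 551.8512 rpm)

Stage 1 [22T→96T]: ω = 2339.0000×22/96 = 536.0208 rpm, dir flips to −; running = −536.0208
Stage 2 [96T→44T]: ω = 536.0208×96/44 = 1169.5000 rpm, dir flips to +; running = +1169.5000
Stage 3 [57T→57T]: ω = 1169.5000×57/57 = 1169.5000 rpm, dir flips to −; running = −1169.5000
Stage 4 [65T→38T]: ω = 1169.5000×65/38 = 2000.4605 rpm, dir flips to +; running = +2000.4605
Stage 5 [24T→87T]: ω = 2000.4605×24/87 = 551.8512 rpm, dir flips to −; running = −551.8512
Stage 6 [42T→42T]: ω = 551.8512×42/42 = 551.8512 rpm, dir flips to +; running = +551.8512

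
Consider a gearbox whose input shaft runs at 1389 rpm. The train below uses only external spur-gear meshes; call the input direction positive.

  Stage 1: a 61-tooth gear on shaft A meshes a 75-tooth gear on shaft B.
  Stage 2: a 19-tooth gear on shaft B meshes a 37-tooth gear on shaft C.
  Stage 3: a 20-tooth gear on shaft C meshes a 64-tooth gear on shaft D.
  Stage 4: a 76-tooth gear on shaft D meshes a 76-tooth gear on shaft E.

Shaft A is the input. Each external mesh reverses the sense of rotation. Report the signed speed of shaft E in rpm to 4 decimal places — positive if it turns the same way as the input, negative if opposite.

Stage 1 [61T→75T]: ω = 1389.0000×61/75 = 1129.7200 rpm, dir flips to −; running = −1129.7200
Stage 2 [19T→37T]: ω = 1129.7200×19/37 = 580.1265 rpm, dir flips to +; running = +580.1265
Stage 3 [20T→64T]: ω = 580.1265×20/64 = 181.2895 rpm, dir flips to −; running = −181.2895
Stage 4 [76T→76T]: ω = 181.2895×76/76 = 181.2895 rpm, dir flips to +; running = +181.2895

+181.2895 rpm (same as input, |ω| = 181.2895 rpm)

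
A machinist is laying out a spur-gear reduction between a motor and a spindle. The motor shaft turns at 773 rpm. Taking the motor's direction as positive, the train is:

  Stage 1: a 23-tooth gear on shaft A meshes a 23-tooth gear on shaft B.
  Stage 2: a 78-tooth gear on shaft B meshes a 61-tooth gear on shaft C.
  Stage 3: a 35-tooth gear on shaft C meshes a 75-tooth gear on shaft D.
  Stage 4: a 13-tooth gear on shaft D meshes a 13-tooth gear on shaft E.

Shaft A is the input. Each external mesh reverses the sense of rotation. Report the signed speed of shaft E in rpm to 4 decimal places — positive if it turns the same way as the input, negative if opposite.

Stage 1 [23T→23T]: ω = 773.0000×23/23 = 773.0000 rpm, dir flips to −; running = −773.0000
Stage 2 [78T→61T]: ω = 773.0000×78/61 = 988.4262 rpm, dir flips to +; running = +988.4262
Stage 3 [35T→75T]: ω = 988.4262×35/75 = 461.2656 rpm, dir flips to −; running = −461.2656
Stage 4 [13T→13T]: ω = 461.2656×13/13 = 461.2656 rpm, dir flips to +; running = +461.2656

+461.2656 rpm (same as input, |ω| = 461.2656 rpm)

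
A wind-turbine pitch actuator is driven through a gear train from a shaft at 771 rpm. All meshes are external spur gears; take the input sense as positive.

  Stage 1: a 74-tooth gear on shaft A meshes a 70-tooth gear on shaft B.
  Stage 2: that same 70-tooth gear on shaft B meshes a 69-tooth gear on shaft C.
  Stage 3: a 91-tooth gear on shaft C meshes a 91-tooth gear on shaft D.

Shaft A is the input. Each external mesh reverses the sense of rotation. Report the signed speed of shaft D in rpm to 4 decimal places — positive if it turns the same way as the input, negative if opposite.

Stage 1 [74T→70T]: ω = 771.0000×74/70 = 815.0571 rpm, dir flips to −; running = −815.0571
Stage 2 [70T→69T]: ω = 815.0571×70/69 = 826.8696 rpm, dir flips to +; running = +826.8696
Stage 3 [91T→91T]: ω = 826.8696×91/91 = 826.8696 rpm, dir flips to −; running = −826.8696

-826.8696 rpm (opposite to input, |ω| = 826.8696 rpm)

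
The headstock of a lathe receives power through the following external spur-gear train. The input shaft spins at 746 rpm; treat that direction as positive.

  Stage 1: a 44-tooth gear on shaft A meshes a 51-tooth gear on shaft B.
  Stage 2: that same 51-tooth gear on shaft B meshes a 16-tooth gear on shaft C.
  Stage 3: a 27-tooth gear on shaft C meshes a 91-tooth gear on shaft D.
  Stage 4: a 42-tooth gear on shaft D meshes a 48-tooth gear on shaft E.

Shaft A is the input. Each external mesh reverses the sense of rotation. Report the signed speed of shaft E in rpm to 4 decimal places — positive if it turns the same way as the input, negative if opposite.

Stage 1 [44T→51T]: ω = 746.0000×44/51 = 643.6078 rpm, dir flips to −; running = −643.6078
Stage 2 [51T→16T]: ω = 643.6078×51/16 = 2051.5000 rpm, dir flips to +; running = +2051.5000
Stage 3 [27T→91T]: ω = 2051.5000×27/91 = 608.6868 rpm, dir flips to −; running = −608.6868
Stage 4 [42T→48T]: ω = 608.6868×42/48 = 532.6010 rpm, dir flips to +; running = +532.6010

+532.6010 rpm (same as input, |ω| = 532.6010 rpm)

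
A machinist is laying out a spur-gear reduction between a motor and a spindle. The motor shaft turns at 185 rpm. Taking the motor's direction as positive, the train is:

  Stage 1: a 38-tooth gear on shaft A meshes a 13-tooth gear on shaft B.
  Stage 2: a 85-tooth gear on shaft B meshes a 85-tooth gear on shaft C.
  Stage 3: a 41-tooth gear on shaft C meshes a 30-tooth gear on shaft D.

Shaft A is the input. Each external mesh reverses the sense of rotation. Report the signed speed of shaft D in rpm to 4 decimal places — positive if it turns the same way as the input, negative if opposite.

Stage 1 [38T→13T]: ω = 185.0000×38/13 = 540.7692 rpm, dir flips to −; running = −540.7692
Stage 2 [85T→85T]: ω = 540.7692×85/85 = 540.7692 rpm, dir flips to +; running = +540.7692
Stage 3 [41T→30T]: ω = 540.7692×41/30 = 739.0513 rpm, dir flips to −; running = −739.0513

-739.0513 rpm (opposite to input, |ω| = 739.0513 rpm)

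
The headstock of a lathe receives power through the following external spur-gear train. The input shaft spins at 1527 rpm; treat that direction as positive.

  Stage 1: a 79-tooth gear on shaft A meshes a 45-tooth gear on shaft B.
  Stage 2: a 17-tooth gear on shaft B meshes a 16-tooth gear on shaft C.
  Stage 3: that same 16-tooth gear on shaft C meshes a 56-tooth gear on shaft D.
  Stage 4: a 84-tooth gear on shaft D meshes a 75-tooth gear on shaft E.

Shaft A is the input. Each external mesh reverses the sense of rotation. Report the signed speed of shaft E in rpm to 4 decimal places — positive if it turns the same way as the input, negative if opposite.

Stage 1 [79T→45T]: ω = 1527.0000×79/45 = 2680.7333 rpm, dir flips to −; running = −2680.7333
Stage 2 [17T→16T]: ω = 2680.7333×17/16 = 2848.2792 rpm, dir flips to +; running = +2848.2792
Stage 3 [16T→56T]: ω = 2848.2792×16/56 = 813.7940 rpm, dir flips to −; running = −813.7940
Stage 4 [84T→75T]: ω = 813.7940×84/75 = 911.4493 rpm, dir flips to +; running = +911.4493

+911.4493 rpm (same as input, |ω| = 911.4493 rpm)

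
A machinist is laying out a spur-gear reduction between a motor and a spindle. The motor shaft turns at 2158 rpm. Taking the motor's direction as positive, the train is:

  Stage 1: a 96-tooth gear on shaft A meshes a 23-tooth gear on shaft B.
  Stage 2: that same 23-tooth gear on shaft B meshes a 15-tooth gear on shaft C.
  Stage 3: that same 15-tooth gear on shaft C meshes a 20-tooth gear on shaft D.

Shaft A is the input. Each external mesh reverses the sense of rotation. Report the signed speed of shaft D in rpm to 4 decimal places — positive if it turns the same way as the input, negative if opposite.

-10358.4000 rpm (opposite to input, |ω| = 10358.4000 rpm)

Stage 1 [96T→23T]: ω = 2158.0000×96/23 = 9007.3043 rpm, dir flips to −; running = −9007.3043
Stage 2 [23T→15T]: ω = 9007.3043×23/15 = 13811.2000 rpm, dir flips to +; running = +13811.2000
Stage 3 [15T→20T]: ω = 13811.2000×15/20 = 10358.4000 rpm, dir flips to −; running = −10358.4000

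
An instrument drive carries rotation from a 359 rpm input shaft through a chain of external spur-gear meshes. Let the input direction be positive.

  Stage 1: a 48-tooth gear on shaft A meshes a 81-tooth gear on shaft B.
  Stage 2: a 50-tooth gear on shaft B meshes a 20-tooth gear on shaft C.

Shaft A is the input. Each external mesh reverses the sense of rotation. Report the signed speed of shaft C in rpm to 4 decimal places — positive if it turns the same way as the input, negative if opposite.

+531.8519 rpm (same as input, |ω| = 531.8519 rpm)

Stage 1 [48T→81T]: ω = 359.0000×48/81 = 212.7407 rpm, dir flips to −; running = −212.7407
Stage 2 [50T→20T]: ω = 212.7407×50/20 = 531.8519 rpm, dir flips to +; running = +531.8519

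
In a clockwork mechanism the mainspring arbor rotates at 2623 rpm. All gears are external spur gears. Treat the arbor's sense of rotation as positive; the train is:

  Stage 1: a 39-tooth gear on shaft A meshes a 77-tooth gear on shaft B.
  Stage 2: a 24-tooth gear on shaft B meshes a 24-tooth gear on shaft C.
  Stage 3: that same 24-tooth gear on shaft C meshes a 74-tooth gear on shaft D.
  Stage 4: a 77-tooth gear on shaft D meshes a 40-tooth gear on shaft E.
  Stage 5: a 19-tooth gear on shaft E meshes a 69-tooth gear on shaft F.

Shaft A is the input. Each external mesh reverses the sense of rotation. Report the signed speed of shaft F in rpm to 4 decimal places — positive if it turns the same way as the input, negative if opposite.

Stage 1 [39T→77T]: ω = 2623.0000×39/77 = 1328.5325 rpm, dir flips to −; running = −1328.5325
Stage 2 [24T→24T]: ω = 1328.5325×24/24 = 1328.5325 rpm, dir flips to +; running = +1328.5325
Stage 3 [24T→74T]: ω = 1328.5325×24/74 = 430.8754 rpm, dir flips to −; running = −430.8754
Stage 4 [77T→40T]: ω = 430.8754×77/40 = 829.4351 rpm, dir flips to +; running = +829.4351
Stage 5 [19T→69T]: ω = 829.4351×19/69 = 228.3952 rpm, dir flips to −; running = −228.3952

-228.3952 rpm (opposite to input, |ω| = 228.3952 rpm)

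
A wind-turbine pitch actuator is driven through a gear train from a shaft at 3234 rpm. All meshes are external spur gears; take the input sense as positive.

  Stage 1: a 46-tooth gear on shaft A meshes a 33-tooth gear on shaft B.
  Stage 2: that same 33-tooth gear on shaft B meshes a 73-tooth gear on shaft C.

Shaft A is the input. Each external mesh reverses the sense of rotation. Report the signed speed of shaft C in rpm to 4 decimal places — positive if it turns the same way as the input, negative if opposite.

Stage 1 [46T→33T]: ω = 3234.0000×46/33 = 4508.0000 rpm, dir flips to −; running = −4508.0000
Stage 2 [33T→73T]: ω = 4508.0000×33/73 = 2037.8630 rpm, dir flips to +; running = +2037.8630

+2037.8630 rpm (same as input, |ω| = 2037.8630 rpm)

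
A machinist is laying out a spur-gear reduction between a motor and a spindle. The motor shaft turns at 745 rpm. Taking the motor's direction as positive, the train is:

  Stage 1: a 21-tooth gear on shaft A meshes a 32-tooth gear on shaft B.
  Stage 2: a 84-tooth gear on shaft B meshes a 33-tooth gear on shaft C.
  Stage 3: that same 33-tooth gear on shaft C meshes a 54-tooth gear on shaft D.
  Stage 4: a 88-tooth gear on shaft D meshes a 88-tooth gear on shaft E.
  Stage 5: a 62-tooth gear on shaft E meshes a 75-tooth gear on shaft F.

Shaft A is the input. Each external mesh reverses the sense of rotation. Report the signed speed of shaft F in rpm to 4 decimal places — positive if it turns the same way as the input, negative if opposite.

Stage 1 [21T→32T]: ω = 745.0000×21/32 = 488.9062 rpm, dir flips to −; running = −488.9062
Stage 2 [84T→33T]: ω = 488.9062×84/33 = 1244.4886 rpm, dir flips to +; running = +1244.4886
Stage 3 [33T→54T]: ω = 1244.4886×33/54 = 760.5208 rpm, dir flips to −; running = −760.5208
Stage 4 [88T→88T]: ω = 760.5208×88/88 = 760.5208 rpm, dir flips to +; running = +760.5208
Stage 5 [62T→75T]: ω = 760.5208×62/75 = 628.6972 rpm, dir flips to −; running = −628.6972

-628.6972 rpm (opposite to input, |ω| = 628.6972 rpm)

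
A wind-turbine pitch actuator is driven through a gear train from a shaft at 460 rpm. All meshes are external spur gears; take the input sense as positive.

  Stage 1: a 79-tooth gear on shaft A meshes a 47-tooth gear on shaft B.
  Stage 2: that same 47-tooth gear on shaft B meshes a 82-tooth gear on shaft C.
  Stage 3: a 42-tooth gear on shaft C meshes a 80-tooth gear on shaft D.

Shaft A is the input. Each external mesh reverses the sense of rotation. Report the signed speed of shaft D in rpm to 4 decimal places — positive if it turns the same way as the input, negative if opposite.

Stage 1 [79T→47T]: ω = 460.0000×79/47 = 773.1915 rpm, dir flips to −; running = −773.1915
Stage 2 [47T→82T]: ω = 773.1915×47/82 = 443.1707 rpm, dir flips to +; running = +443.1707
Stage 3 [42T→80T]: ω = 443.1707×42/80 = 232.6646 rpm, dir flips to −; running = −232.6646

-232.6646 rpm (opposite to input, |ω| = 232.6646 rpm)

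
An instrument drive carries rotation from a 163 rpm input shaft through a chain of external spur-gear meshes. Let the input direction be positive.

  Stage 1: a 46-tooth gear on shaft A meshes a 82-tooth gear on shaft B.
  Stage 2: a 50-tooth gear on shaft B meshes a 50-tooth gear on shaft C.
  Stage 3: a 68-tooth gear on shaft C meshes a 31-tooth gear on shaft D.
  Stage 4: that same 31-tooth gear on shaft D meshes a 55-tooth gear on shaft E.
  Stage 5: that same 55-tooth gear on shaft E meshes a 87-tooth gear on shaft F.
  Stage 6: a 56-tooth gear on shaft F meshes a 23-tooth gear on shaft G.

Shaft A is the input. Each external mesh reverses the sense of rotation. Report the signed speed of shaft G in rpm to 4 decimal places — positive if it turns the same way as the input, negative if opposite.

Stage 1 [46T→82T]: ω = 163.0000×46/82 = 91.4390 rpm, dir flips to −; running = −91.4390
Stage 2 [50T→50T]: ω = 91.4390×50/50 = 91.4390 rpm, dir flips to +; running = +91.4390
Stage 3 [68T→31T]: ω = 91.4390×68/31 = 200.5759 rpm, dir flips to −; running = −200.5759
Stage 4 [31T→55T]: ω = 200.5759×31/55 = 113.0519 rpm, dir flips to +; running = +113.0519
Stage 5 [55T→87T]: ω = 113.0519×55/87 = 71.4696 rpm, dir flips to −; running = −71.4696
Stage 6 [56T→23T]: ω = 71.4696×56/23 = 174.0129 rpm, dir flips to +; running = +174.0129

+174.0129 rpm (same as input, |ω| = 174.0129 rpm)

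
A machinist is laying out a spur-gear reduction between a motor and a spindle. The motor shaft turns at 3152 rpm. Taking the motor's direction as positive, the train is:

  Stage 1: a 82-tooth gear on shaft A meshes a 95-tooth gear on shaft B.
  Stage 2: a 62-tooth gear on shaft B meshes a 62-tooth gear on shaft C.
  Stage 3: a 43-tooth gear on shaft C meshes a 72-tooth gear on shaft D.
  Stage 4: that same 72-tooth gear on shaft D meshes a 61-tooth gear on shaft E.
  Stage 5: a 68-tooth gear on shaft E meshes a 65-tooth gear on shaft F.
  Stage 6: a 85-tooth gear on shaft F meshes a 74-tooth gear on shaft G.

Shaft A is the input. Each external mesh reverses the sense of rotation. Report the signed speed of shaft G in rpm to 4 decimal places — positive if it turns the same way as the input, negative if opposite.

+2304.6121 rpm (same as input, |ω| = 2304.6121 rpm)

Stage 1 [82T→95T]: ω = 3152.0000×82/95 = 2720.6737 rpm, dir flips to −; running = −2720.6737
Stage 2 [62T→62T]: ω = 2720.6737×62/62 = 2720.6737 rpm, dir flips to +; running = +2720.6737
Stage 3 [43T→72T]: ω = 2720.6737×43/72 = 1624.8468 rpm, dir flips to −; running = −1624.8468
Stage 4 [72T→61T]: ω = 1624.8468×72/61 = 1917.8519 rpm, dir flips to +; running = +1917.8519
Stage 5 [68T→65T]: ω = 1917.8519×68/65 = 2006.3682 rpm, dir flips to −; running = −2006.3682
Stage 6 [85T→74T]: ω = 2006.3682×85/74 = 2304.6121 rpm, dir flips to +; running = +2304.6121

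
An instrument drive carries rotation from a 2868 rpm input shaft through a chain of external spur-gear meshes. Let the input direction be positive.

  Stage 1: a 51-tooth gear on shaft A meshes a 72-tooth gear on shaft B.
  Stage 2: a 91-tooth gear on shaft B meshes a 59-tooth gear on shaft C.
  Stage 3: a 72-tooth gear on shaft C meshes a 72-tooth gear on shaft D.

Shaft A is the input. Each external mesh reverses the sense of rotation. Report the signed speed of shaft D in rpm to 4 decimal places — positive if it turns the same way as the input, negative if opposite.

-3133.3305 rpm (opposite to input, |ω| = 3133.3305 rpm)

Stage 1 [51T→72T]: ω = 2868.0000×51/72 = 2031.5000 rpm, dir flips to −; running = −2031.5000
Stage 2 [91T→59T]: ω = 2031.5000×91/59 = 3133.3305 rpm, dir flips to +; running = +3133.3305
Stage 3 [72T→72T]: ω = 3133.3305×72/72 = 3133.3305 rpm, dir flips to −; running = −3133.3305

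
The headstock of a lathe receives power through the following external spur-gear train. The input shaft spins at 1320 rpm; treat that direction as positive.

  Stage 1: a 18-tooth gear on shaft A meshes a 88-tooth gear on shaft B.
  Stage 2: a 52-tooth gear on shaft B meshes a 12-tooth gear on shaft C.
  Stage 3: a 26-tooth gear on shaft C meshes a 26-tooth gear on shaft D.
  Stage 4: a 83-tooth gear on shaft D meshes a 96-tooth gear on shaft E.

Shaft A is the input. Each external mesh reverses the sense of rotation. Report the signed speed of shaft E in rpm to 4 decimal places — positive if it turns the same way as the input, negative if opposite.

+1011.5625 rpm (same as input, |ω| = 1011.5625 rpm)

Stage 1 [18T→88T]: ω = 1320.0000×18/88 = 270.0000 rpm, dir flips to −; running = −270.0000
Stage 2 [52T→12T]: ω = 270.0000×52/12 = 1170.0000 rpm, dir flips to +; running = +1170.0000
Stage 3 [26T→26T]: ω = 1170.0000×26/26 = 1170.0000 rpm, dir flips to −; running = −1170.0000
Stage 4 [83T→96T]: ω = 1170.0000×83/96 = 1011.5625 rpm, dir flips to +; running = +1011.5625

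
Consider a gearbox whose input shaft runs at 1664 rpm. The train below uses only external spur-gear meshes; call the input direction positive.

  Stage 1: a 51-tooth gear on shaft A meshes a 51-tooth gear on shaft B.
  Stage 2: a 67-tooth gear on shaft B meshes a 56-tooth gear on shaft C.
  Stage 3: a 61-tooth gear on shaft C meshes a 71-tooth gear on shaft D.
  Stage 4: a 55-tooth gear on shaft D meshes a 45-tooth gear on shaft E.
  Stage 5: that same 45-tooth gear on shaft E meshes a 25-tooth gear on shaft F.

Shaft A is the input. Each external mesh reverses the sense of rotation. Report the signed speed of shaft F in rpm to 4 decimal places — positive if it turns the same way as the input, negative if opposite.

Stage 1 [51T→51T]: ω = 1664.0000×51/51 = 1664.0000 rpm, dir flips to −; running = −1664.0000
Stage 2 [67T→56T]: ω = 1664.0000×67/56 = 1990.8571 rpm, dir flips to +; running = +1990.8571
Stage 3 [61T→71T]: ω = 1990.8571×61/71 = 1710.4547 rpm, dir flips to −; running = −1710.4547
Stage 4 [55T→45T]: ω = 1710.4547×55/45 = 2090.5558 rpm, dir flips to +; running = +2090.5558
Stage 5 [45T→25T]: ω = 2090.5558×45/25 = 3763.0004 rpm, dir flips to −; running = −3763.0004

-3763.0004 rpm (opposite to input, |ω| = 3763.0004 rpm)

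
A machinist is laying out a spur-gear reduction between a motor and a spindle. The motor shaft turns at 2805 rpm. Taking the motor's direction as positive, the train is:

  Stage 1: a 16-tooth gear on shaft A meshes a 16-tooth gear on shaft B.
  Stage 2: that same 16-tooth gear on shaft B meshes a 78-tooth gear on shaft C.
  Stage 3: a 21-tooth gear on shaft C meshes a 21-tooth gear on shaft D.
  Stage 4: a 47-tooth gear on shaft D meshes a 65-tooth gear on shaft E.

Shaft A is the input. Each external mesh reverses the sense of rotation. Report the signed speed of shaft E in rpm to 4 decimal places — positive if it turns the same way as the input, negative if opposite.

+416.0473 rpm (same as input, |ω| = 416.0473 rpm)

Stage 1 [16T→16T]: ω = 2805.0000×16/16 = 2805.0000 rpm, dir flips to −; running = −2805.0000
Stage 2 [16T→78T]: ω = 2805.0000×16/78 = 575.3846 rpm, dir flips to +; running = +575.3846
Stage 3 [21T→21T]: ω = 575.3846×21/21 = 575.3846 rpm, dir flips to −; running = −575.3846
Stage 4 [47T→65T]: ω = 575.3846×47/65 = 416.0473 rpm, dir flips to +; running = +416.0473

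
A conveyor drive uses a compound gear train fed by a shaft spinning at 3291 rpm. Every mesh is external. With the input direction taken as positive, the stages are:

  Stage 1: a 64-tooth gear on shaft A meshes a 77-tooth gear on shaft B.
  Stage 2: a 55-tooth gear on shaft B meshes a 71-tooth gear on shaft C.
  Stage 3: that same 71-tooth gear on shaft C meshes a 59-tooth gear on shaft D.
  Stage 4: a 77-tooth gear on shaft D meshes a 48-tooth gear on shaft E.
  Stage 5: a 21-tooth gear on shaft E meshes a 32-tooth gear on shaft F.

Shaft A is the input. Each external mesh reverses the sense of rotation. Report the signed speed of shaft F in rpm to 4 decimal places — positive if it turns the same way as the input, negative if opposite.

-2684.3962 rpm (opposite to input, |ω| = 2684.3962 rpm)

Stage 1 [64T→77T]: ω = 3291.0000×64/77 = 2735.3766 rpm, dir flips to −; running = −2735.3766
Stage 2 [55T→71T]: ω = 2735.3766×55/71 = 2118.9537 rpm, dir flips to +; running = +2118.9537
Stage 3 [71T→59T]: ω = 2118.9537×71/59 = 2549.9274 rpm, dir flips to −; running = −2549.9274
Stage 4 [77T→48T]: ω = 2549.9274×77/48 = 4090.5085 rpm, dir flips to +; running = +4090.5085
Stage 5 [21T→32T]: ω = 4090.5085×21/32 = 2684.3962 rpm, dir flips to −; running = −2684.3962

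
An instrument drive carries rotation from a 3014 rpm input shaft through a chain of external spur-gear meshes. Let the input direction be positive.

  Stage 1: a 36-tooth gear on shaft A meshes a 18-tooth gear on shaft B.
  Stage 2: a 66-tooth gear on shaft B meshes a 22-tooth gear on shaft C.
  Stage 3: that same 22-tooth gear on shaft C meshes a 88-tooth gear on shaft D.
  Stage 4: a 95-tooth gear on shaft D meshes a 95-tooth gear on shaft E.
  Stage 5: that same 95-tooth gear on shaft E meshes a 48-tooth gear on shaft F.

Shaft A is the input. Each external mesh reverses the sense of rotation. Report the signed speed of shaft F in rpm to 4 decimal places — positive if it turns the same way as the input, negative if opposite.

Stage 1 [36T→18T]: ω = 3014.0000×36/18 = 6028.0000 rpm, dir flips to −; running = −6028.0000
Stage 2 [66T→22T]: ω = 6028.0000×66/22 = 18084.0000 rpm, dir flips to +; running = +18084.0000
Stage 3 [22T→88T]: ω = 18084.0000×22/88 = 4521.0000 rpm, dir flips to −; running = −4521.0000
Stage 4 [95T→95T]: ω = 4521.0000×95/95 = 4521.0000 rpm, dir flips to +; running = +4521.0000
Stage 5 [95T→48T]: ω = 4521.0000×95/48 = 8947.8125 rpm, dir flips to −; running = −8947.8125

-8947.8125 rpm (opposite to input, |ω| = 8947.8125 rpm)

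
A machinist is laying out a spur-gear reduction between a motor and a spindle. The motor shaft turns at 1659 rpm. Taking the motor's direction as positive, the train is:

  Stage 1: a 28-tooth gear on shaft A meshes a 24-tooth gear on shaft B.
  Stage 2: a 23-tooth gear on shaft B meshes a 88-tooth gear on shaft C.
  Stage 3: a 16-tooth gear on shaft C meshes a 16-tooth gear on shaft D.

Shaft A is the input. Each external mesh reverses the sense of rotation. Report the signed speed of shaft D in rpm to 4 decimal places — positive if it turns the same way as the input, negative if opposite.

-505.8693 rpm (opposite to input, |ω| = 505.8693 rpm)

Stage 1 [28T→24T]: ω = 1659.0000×28/24 = 1935.5000 rpm, dir flips to −; running = −1935.5000
Stage 2 [23T→88T]: ω = 1935.5000×23/88 = 505.8693 rpm, dir flips to +; running = +505.8693
Stage 3 [16T→16T]: ω = 505.8693×16/16 = 505.8693 rpm, dir flips to −; running = −505.8693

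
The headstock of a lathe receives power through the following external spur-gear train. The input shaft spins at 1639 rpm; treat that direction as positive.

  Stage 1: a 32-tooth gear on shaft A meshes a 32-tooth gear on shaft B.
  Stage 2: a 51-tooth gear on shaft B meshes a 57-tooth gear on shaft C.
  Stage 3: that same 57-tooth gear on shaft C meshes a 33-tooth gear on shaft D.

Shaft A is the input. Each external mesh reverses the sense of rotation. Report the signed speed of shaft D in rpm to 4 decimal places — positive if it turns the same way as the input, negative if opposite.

-2533.0000 rpm (opposite to input, |ω| = 2533.0000 rpm)

Stage 1 [32T→32T]: ω = 1639.0000×32/32 = 1639.0000 rpm, dir flips to −; running = −1639.0000
Stage 2 [51T→57T]: ω = 1639.0000×51/57 = 1466.4737 rpm, dir flips to +; running = +1466.4737
Stage 3 [57T→33T]: ω = 1466.4737×57/33 = 2533.0000 rpm, dir flips to −; running = −2533.0000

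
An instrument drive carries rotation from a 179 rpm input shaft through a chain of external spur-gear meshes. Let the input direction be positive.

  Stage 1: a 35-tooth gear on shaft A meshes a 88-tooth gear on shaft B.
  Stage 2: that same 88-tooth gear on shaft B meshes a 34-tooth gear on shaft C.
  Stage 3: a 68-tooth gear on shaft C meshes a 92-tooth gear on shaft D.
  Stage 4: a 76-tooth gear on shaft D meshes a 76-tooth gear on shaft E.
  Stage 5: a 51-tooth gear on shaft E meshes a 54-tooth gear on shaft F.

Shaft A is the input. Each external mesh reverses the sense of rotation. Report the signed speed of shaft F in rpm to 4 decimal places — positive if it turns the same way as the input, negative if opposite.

Stage 1 [35T→88T]: ω = 179.0000×35/88 = 71.1932 rpm, dir flips to −; running = −71.1932
Stage 2 [88T→34T]: ω = 71.1932×88/34 = 184.2647 rpm, dir flips to +; running = +184.2647
Stage 3 [68T→92T]: ω = 184.2647×68/92 = 136.1957 rpm, dir flips to −; running = −136.1957
Stage 4 [76T→76T]: ω = 136.1957×76/76 = 136.1957 rpm, dir flips to +; running = +136.1957
Stage 5 [51T→54T]: ω = 136.1957×51/54 = 128.6292 rpm, dir flips to −; running = −128.6292

-128.6292 rpm (opposite to input, |ω| = 128.6292 rpm)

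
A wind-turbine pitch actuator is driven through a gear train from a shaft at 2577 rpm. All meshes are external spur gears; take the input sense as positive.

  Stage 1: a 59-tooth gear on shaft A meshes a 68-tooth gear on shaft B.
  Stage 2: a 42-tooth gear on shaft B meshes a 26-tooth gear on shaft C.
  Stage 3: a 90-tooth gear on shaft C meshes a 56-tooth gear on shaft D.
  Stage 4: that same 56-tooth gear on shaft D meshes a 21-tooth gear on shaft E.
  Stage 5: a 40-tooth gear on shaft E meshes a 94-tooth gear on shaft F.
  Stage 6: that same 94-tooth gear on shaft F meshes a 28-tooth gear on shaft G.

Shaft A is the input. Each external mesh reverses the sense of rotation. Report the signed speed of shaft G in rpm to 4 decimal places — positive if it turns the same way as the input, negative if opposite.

Stage 1 [59T→68T]: ω = 2577.0000×59/68 = 2235.9265 rpm, dir flips to −; running = −2235.9265
Stage 2 [42T→26T]: ω = 2235.9265×42/26 = 3611.8812 rpm, dir flips to +; running = +3611.8812
Stage 3 [90T→56T]: ω = 3611.8812×90/56 = 5804.8091 rpm, dir flips to −; running = −5804.8091
Stage 4 [56T→21T]: ω = 5804.8091×56/21 = 15479.4910 rpm, dir flips to +; running = +15479.4910
Stage 5 [40T→94T]: ω = 15479.4910×40/94 = 6587.0174 rpm, dir flips to −; running = −6587.0174
Stage 6 [94T→28T]: ω = 6587.0174×94/28 = 22113.5585 rpm, dir flips to +; running = +22113.5585

+22113.5585 rpm (same as input, |ω| = 22113.5585 rpm)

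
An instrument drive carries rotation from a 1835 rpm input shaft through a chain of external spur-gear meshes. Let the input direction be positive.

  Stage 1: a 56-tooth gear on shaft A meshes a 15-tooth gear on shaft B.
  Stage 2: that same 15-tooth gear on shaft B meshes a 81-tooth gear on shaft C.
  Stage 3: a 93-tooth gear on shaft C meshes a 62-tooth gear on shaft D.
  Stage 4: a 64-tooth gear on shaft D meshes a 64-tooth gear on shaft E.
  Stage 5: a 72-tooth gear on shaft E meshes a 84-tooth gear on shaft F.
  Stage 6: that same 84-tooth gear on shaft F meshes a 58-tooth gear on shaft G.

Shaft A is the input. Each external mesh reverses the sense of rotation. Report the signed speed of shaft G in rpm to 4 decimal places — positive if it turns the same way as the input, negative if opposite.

Stage 1 [56T→15T]: ω = 1835.0000×56/15 = 6850.6667 rpm, dir flips to −; running = −6850.6667
Stage 2 [15T→81T]: ω = 6850.6667×15/81 = 1268.6420 rpm, dir flips to +; running = +1268.6420
Stage 3 [93T→62T]: ω = 1268.6420×93/62 = 1902.9630 rpm, dir flips to −; running = −1902.9630
Stage 4 [64T→64T]: ω = 1902.9630×64/64 = 1902.9630 rpm, dir flips to +; running = +1902.9630
Stage 5 [72T→84T]: ω = 1902.9630×72/84 = 1631.1111 rpm, dir flips to −; running = −1631.1111
Stage 6 [84T→58T]: ω = 1631.1111×84/58 = 2362.2989 rpm, dir flips to +; running = +2362.2989

+2362.2989 rpm (same as input, |ω| = 2362.2989 rpm)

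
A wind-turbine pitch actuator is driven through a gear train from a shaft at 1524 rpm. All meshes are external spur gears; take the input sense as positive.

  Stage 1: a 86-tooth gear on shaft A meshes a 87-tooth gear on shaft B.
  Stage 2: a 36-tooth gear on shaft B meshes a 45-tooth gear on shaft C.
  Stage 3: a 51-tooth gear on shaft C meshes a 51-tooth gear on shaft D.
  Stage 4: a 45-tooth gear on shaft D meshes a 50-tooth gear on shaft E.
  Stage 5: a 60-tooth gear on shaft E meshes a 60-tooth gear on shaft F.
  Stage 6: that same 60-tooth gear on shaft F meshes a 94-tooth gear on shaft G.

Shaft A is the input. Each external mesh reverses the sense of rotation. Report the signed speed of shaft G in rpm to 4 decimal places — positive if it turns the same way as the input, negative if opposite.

+692.3410 rpm (same as input, |ω| = 692.3410 rpm)

Stage 1 [86T→87T]: ω = 1524.0000×86/87 = 1506.4828 rpm, dir flips to −; running = −1506.4828
Stage 2 [36T→45T]: ω = 1506.4828×36/45 = 1205.1862 rpm, dir flips to +; running = +1205.1862
Stage 3 [51T→51T]: ω = 1205.1862×51/51 = 1205.1862 rpm, dir flips to −; running = −1205.1862
Stage 4 [45T→50T]: ω = 1205.1862×45/50 = 1084.6676 rpm, dir flips to +; running = +1084.6676
Stage 5 [60T→60T]: ω = 1084.6676×60/60 = 1084.6676 rpm, dir flips to −; running = −1084.6676
Stage 6 [60T→94T]: ω = 1084.6676×60/94 = 692.3410 rpm, dir flips to +; running = +692.3410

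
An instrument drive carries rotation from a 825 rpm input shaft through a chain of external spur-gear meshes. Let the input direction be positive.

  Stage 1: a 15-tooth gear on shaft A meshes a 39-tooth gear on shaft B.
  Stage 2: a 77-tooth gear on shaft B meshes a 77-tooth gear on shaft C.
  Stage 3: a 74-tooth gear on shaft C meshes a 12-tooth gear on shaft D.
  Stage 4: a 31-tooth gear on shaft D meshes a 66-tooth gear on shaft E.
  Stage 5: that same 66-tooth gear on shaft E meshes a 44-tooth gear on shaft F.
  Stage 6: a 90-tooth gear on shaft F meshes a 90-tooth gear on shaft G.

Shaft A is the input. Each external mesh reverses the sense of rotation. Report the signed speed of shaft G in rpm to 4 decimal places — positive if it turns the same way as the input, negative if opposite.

+1378.6058 rpm (same as input, |ω| = 1378.6058 rpm)

Stage 1 [15T→39T]: ω = 825.0000×15/39 = 317.3077 rpm, dir flips to −; running = −317.3077
Stage 2 [77T→77T]: ω = 317.3077×77/77 = 317.3077 rpm, dir flips to +; running = +317.3077
Stage 3 [74T→12T]: ω = 317.3077×74/12 = 1956.7308 rpm, dir flips to −; running = −1956.7308
Stage 4 [31T→66T]: ω = 1956.7308×31/66 = 919.0705 rpm, dir flips to +; running = +919.0705
Stage 5 [66T→44T]: ω = 919.0705×66/44 = 1378.6058 rpm, dir flips to −; running = −1378.6058
Stage 6 [90T→90T]: ω = 1378.6058×90/90 = 1378.6058 rpm, dir flips to +; running = +1378.6058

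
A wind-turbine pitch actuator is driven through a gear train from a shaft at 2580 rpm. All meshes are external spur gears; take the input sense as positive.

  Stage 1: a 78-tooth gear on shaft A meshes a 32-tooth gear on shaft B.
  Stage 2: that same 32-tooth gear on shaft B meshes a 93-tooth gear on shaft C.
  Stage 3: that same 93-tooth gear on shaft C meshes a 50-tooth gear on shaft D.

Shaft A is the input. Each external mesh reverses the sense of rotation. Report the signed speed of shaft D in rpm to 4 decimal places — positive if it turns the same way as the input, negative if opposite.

Stage 1 [78T→32T]: ω = 2580.0000×78/32 = 6288.7500 rpm, dir flips to −; running = −6288.7500
Stage 2 [32T→93T]: ω = 6288.7500×32/93 = 2163.8710 rpm, dir flips to +; running = +2163.8710
Stage 3 [93T→50T]: ω = 2163.8710×93/50 = 4024.8000 rpm, dir flips to −; running = −4024.8000

-4024.8000 rpm (opposite to input, |ω| = 4024.8000 rpm)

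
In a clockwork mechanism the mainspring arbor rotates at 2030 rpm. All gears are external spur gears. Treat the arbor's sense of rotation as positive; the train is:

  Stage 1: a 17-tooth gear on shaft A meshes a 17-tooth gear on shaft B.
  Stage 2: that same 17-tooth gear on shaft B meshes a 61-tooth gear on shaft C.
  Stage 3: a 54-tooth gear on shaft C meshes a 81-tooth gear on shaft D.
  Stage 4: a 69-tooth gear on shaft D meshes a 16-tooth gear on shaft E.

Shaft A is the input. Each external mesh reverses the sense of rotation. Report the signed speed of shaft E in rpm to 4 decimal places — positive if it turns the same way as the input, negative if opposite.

+1626.4959 rpm (same as input, |ω| = 1626.4959 rpm)

Stage 1 [17T→17T]: ω = 2030.0000×17/17 = 2030.0000 rpm, dir flips to −; running = −2030.0000
Stage 2 [17T→61T]: ω = 2030.0000×17/61 = 565.7377 rpm, dir flips to +; running = +565.7377
Stage 3 [54T→81T]: ω = 565.7377×54/81 = 377.1585 rpm, dir flips to −; running = −377.1585
Stage 4 [69T→16T]: ω = 377.1585×69/16 = 1626.4959 rpm, dir flips to +; running = +1626.4959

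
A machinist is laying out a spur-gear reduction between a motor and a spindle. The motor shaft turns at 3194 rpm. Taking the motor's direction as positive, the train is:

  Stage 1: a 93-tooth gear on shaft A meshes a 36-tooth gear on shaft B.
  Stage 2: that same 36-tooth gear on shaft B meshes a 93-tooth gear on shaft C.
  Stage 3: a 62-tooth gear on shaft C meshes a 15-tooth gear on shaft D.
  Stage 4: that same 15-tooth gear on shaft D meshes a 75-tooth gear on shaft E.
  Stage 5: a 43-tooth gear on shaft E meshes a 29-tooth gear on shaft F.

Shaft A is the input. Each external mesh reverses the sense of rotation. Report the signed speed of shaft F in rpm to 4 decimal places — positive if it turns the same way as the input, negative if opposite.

Stage 1 [93T→36T]: ω = 3194.0000×93/36 = 8251.1667 rpm, dir flips to −; running = −8251.1667
Stage 2 [36T→93T]: ω = 8251.1667×36/93 = 3194.0000 rpm, dir flips to +; running = +3194.0000
Stage 3 [62T→15T]: ω = 3194.0000×62/15 = 13201.8667 rpm, dir flips to −; running = −13201.8667
Stage 4 [15T→75T]: ω = 13201.8667×15/75 = 2640.3733 rpm, dir flips to +; running = +2640.3733
Stage 5 [43T→29T]: ω = 2640.3733×43/29 = 3915.0363 rpm, dir flips to −; running = −3915.0363

-3915.0363 rpm (opposite to input, |ω| = 3915.0363 rpm)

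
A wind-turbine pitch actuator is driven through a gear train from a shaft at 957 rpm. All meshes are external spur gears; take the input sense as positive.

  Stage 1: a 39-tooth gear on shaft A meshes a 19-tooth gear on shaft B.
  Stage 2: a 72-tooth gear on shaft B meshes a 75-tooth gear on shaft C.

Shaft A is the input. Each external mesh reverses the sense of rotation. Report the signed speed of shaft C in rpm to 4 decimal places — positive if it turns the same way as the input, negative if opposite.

+1885.7937 rpm (same as input, |ω| = 1885.7937 rpm)

Stage 1 [39T→19T]: ω = 957.0000×39/19 = 1964.3684 rpm, dir flips to −; running = −1964.3684
Stage 2 [72T→75T]: ω = 1964.3684×72/75 = 1885.7937 rpm, dir flips to +; running = +1885.7937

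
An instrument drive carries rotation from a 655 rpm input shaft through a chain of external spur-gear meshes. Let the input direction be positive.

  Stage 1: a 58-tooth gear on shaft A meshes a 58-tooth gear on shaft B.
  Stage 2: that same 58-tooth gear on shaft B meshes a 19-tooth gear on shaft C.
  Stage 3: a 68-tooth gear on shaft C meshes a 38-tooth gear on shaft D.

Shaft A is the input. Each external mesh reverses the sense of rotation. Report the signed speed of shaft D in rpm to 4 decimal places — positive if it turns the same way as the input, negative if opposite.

-3578.0055 rpm (opposite to input, |ω| = 3578.0055 rpm)

Stage 1 [58T→58T]: ω = 655.0000×58/58 = 655.0000 rpm, dir flips to −; running = −655.0000
Stage 2 [58T→19T]: ω = 655.0000×58/19 = 1999.4737 rpm, dir flips to +; running = +1999.4737
Stage 3 [68T→38T]: ω = 1999.4737×68/38 = 3578.0055 rpm, dir flips to −; running = −3578.0055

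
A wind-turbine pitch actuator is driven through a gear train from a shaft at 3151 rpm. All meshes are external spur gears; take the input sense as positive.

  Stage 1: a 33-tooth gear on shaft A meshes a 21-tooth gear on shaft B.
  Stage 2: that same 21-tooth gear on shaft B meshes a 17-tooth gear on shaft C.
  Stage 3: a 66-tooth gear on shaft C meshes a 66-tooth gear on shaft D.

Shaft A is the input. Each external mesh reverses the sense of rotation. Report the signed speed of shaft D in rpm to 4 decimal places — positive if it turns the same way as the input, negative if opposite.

-6116.6471 rpm (opposite to input, |ω| = 6116.6471 rpm)

Stage 1 [33T→21T]: ω = 3151.0000×33/21 = 4951.5714 rpm, dir flips to −; running = −4951.5714
Stage 2 [21T→17T]: ω = 4951.5714×21/17 = 6116.6471 rpm, dir flips to +; running = +6116.6471
Stage 3 [66T→66T]: ω = 6116.6471×66/66 = 6116.6471 rpm, dir flips to −; running = −6116.6471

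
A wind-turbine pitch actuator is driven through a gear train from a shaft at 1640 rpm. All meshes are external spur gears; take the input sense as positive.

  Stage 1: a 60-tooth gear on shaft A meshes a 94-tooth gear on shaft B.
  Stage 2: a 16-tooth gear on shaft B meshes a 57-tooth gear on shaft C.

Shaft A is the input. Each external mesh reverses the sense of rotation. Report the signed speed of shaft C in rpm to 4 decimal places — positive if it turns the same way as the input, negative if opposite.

+293.8410 rpm (same as input, |ω| = 293.8410 rpm)

Stage 1 [60T→94T]: ω = 1640.0000×60/94 = 1046.8085 rpm, dir flips to −; running = −1046.8085
Stage 2 [16T→57T]: ω = 1046.8085×16/57 = 293.8410 rpm, dir flips to +; running = +293.8410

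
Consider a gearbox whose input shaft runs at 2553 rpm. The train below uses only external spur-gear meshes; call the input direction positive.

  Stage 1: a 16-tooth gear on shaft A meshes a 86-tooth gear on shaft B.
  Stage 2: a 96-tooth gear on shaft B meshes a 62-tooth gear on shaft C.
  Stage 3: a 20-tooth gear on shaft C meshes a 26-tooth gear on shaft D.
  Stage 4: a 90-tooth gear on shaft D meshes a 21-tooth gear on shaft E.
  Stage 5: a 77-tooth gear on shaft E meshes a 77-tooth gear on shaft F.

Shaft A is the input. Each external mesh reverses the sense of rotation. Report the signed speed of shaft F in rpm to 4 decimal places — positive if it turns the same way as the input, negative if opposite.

Stage 1 [16T→86T]: ω = 2553.0000×16/86 = 474.9767 rpm, dir flips to −; running = −474.9767
Stage 2 [96T→62T]: ω = 474.9767×96/62 = 735.4479 rpm, dir flips to +; running = +735.4479
Stage 3 [20T→26T]: ω = 735.4479×20/26 = 565.7291 rpm, dir flips to −; running = −565.7291
Stage 4 [90T→21T]: ω = 565.7291×90/21 = 2424.5534 rpm, dir flips to +; running = +2424.5534
Stage 5 [77T→77T]: ω = 2424.5534×77/77 = 2424.5534 rpm, dir flips to −; running = −2424.5534

-2424.5534 rpm (opposite to input, |ω| = 2424.5534 rpm)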